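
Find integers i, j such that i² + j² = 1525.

We need to find integers i, j > 0 such that i² + j² = 1525.
Trying i = 2: j² = 1525 - 2² = 1525 - 4 = 1521
j = 39
Check: 2² + 39² = 4 + 1521 = 1525 ✓

1525 = 2² + 39²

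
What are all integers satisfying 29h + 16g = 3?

Step 1: Compute gcd(29, 16) = 1.
Since 1 divides 3, solutions exist.

Step 2: Find a particular solution using extended Euclidean algorithm.
We get h₀ = 15, g₀ = -27.
Check: 29*15 + 16*-27 = 3 = 3 ✓

Step 3: Write the general solution.
h = 15 + (16/1)t = 15 + 16t
g = -27 - (29/1)t = -27 - 29t
for any integer t.

h = 15 + 16t, g = -27 - 29t for integer t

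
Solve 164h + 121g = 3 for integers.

Step 1: Check solvability.
gcd(164, 121) = 1
Since 1 divides 3, solutions exist.

Step 2: Apply extended Euclidean algorithm to find gcd.
We find integers such that 164*x0 + 121*y0 = 1

Step 3: Scale the particular solution.
Multiply by 3/1 = 3:
h = -135, g = 183

Step 4: Verify.
164*(-135) + 121*(183) = 3 = 3 ✓

h = -135, g = 183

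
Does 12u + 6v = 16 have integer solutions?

Step 1: Compute gcd(12, 6).
gcd(12, 6) = 6

Step 2: Check divisibility.
Does 6 divide 16? 16 = 6 x 2 + 4, so no.

By the theorem on linear Diophantine equations, 12u + 6v = 16 has integer solutions if and only if gcd(12, 6) divides 16. Since 6 does not divide 16, no solutions exist.

No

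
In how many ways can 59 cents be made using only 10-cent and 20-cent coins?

We need non-negative integers (x, y) with 10x + 20y = 59.
For each x from 0 to 5, check if (59 - 10x) is a non-negative multiple of 20.
Solutions (x, y): none
Count: 0

0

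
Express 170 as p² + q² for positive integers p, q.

We need to find integers p, q > 0 such that p² + q² = 170.
Trying p = 1: q² = 170 - 1² = 170 - 1 = 169
q = 13
Check: 1² + 13² = 1 + 169 = 170 ✓

170 = 1² + 13²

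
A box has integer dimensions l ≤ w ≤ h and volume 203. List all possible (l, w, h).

Iterate l from 1 to ⌊203^(1/3)⌋. For each l dividing 203, iterate w ≥ l with w dividing 203/l, and set h = 203/(l·w).
Triples found (2): (1×1×203), (1×7×29)

(1×1×203), (1×7×29)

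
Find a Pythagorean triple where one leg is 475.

We need the other leg and hypotenuse such that 475² + x² = c².
Take x = 840, c = 965: 475² + 840² = 225625 + 705600 = 931225 = 965² ✓
Triple: (475, 840, 965)

(475, 840, 965)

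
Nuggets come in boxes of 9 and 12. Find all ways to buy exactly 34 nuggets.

We need non-negative integers (x, y) with 9x + 12y = 34.
For each x in 0..3, check if 34 - 9x is a non-negative multiple of 12.
No x yields an integer y ≥ 0.

No solution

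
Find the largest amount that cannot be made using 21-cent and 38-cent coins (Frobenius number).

For two coprime denominations a and b, the Frobenius number (largest value not representable as a non-negative combination) is ab - a - b.
Here gcd(21, 38) = 1, so they are coprime.
F(21, 38) = 21·38 - 21 - 38 = 798 - 59 = 739

739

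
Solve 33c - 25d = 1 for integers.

Step 1: Check solvability.
gcd(33, 25) = 1
Since 1 divides 1, solutions exist.

Step 2: Apply extended Euclidean algorithm to find gcd.
We find integers such that 33*x0 + 25*y0 = 1

Step 3: Scale the particular solution.
Multiply by 1/1 = 1:
c = -3, d = -4

Step 4: Verify.
33*(-3) - 25*(-4) = 1 = 1 ✓

c = -3, d = -4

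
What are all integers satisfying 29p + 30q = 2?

Step 1: Compute gcd(29, 30) = 1.
Since 1 divides 2, solutions exist.

Step 2: Find a particular solution using extended Euclidean algorithm.
We get p₀ = -2, q₀ = 2.
Check: 29*-2 + 30*2 = 2 = 2 ✓

Step 3: Write the general solution.
p = -2 + (30/1)t = -2 + 30t
q = 2 - (29/1)t = 2 - 29t
for any integer t.

p = -2 + 30t, q = 2 - 29t for integer t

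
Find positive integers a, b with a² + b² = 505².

We need a² + b² = 505² = 255025.
Trying: 377² + 336² = 142129 + 112896 = 255025 ✓

(377, 336, 505)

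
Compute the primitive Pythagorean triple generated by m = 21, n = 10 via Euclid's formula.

a = m² - n² = 21² - 10² = 441 - 100 = 341
b = 2mn = 2·21·10 = 420
c = m² + n² = 441 + 100 = 541
Verify: 341² + 420² = 116281 + 176400 = 292681 = 541² ✓

(341, 420, 541)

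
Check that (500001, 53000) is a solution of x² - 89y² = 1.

Compute x² = 500001² = 250001000001
Compute 89y² = 89·53000² = 89·2809000000 = 250001000000
x² - 89y² = 250001000001 - 250001000000 = 1
Since this equals 1, (500001, 53000) is a solution.

Yes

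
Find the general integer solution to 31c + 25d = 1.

Step 1: Compute gcd(31, 25) = 1.
Since 1 divides 1, solutions exist.

Step 2: Find a particular solution using extended Euclidean algorithm.
We get c₀ = -4, d₀ = 5.
Check: 31*-4 + 25*5 = 1 = 1 ✓

Step 3: Write the general solution.
c = -4 + (25/1)t = -4 + 25t
d = 5 - (31/1)t = 5 - 31t
for any integer t.

c = -4 + 25t, d = 5 - 31t for integer t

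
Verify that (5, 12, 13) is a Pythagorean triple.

Compute a² + b²:
5² + 12² = 25 + 144 = 169
Compute c²:
13² = 169
Since 169 = 169, it is a Pythagorean triple.

Yes, it is a Pythagorean triple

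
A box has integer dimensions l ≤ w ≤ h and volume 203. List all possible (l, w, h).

Iterate l from 1 to ⌊203^(1/3)⌋. For each l dividing 203, iterate w ≥ l with w dividing 203/l, and set h = 203/(l·w).
Triples found (2): (1×1×203), (1×7×29)

(1×1×203), (1×7×29)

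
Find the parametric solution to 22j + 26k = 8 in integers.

Step 1: Compute gcd(22, 26) = 2.
Since 2 divides 8, solutions exist.

Step 2: Find a particular solution using extended Euclidean algorithm.
We get j₀ = 24, k₀ = -20.
Check: 22*24 + 26*-20 = 8 = 8 ✓

Step 3: Write the general solution.
j = 24 + (26/2)t = 24 + 13t
k = -20 - (22/2)t = -20 - 11t
for any integer t.

j = 24 + 13t, k = -20 - 11t for integer t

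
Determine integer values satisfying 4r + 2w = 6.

Step 1: Check solvability.
gcd(4, 2) = 2
Since 2 divides 6, solutions exist.

Step 2: Apply extended Euclidean algorithm to find gcd.
We find integers such that 4*x0 + 2*y0 = 2

Step 3: Scale the particular solution.
Multiply by 6/2 = 3:
r = 0, w = 3

Step 4: Verify.
4*(0) + 2*(3) = 6 = 6 ✓

r = 0, w = 3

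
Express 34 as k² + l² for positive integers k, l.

We need to find integers k, l > 0 such that k² + l² = 34.
Trying k = 3: l² = 34 - 3² = 34 - 9 = 25
l = 5
Check: 3² + 5² = 9 + 25 = 34 ✓

34 = 3² + 5²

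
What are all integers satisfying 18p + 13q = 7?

Step 1: Compute gcd(18, 13) = 1.
Since 1 divides 7, solutions exist.

Step 2: Find a particular solution using extended Euclidean algorithm.
We get p₀ = -35, q₀ = 49.
Check: 18*-35 + 13*49 = 7 = 7 ✓

Step 3: Write the general solution.
p = -35 + (13/1)t = -35 + 13t
q = 49 - (18/1)t = 49 - 18t
for any integer t.

p = -35 + 13t, q = 49 - 18t for integer t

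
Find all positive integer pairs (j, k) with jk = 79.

The positive divisors of 79 are: 1, 79.
Each divisor d gives the pair (d, 79/d):
(1, 79), (79, 1)

(1, 79), (79, 1)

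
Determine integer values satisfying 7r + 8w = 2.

Step 1: Check solvability.
gcd(7, 8) = 1
Since 1 divides 2, solutions exist.

Step 2: Apply extended Euclidean algorithm to find gcd.
We find integers such that 7*x0 + 8*y0 = 1

Step 3: Scale the particular solution.
Multiply by 2/1 = 2:
r = -2, w = 2

Step 4: Verify.
7*(-2) + 8*(2) = 2 = 2 ✓

r = -2, w = 2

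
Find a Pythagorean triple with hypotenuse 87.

We need a² + b² = 87² = 7569.
Trying: 63² + 60² = 3969 + 3600 = 7569 ✓

(63, 60, 87)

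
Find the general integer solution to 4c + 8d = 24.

Step 1: Compute gcd(4, 8) = 4.
Since 4 divides 24, solutions exist.

Step 2: Find a particular solution using extended Euclidean algorithm.
We get c₀ = 6, d₀ = 0.
Check: 4*6 + 8*0 = 24 = 24 ✓

Step 3: Write the general solution.
c = 6 + (8/4)t = 6 + 2t
d = 0 - (4/4)t = 0 - 1t
for any integer t.

c = 6 + 2t, d = 0 - 1t for integer t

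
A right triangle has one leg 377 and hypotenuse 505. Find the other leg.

b² = c² - a² = 255025 - 142129 = 112896
b = 336

336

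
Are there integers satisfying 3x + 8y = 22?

Step 1: Compute gcd(3, 8).
gcd(3, 8) = 1

Step 2: Check divisibility.
Does 1 divide 22? 22 = 1 x 22, so yes.

By the theorem on linear Diophantine equations, 3x + 8y = 22 has integer solutions if and only if gcd(3, 8) divides 22. Since 1 | 22, solutions exist.

Yes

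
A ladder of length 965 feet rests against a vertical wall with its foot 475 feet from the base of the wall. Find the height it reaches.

The ladder, wall, and ground form a right triangle with hypotenuse 965 and one leg 475.
By the Pythagorean theorem: h² = 965² - 475² = 931225 - 225625 = 705600
h = √705600 = 840 feet

840 feet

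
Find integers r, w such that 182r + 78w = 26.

Step 1: Check solvability.
gcd(182, 78) = 26
Since 26 divides 26, solutions exist.

Step 2: Apply extended Euclidean algorithm to find gcd.
We find integers such that 182*x0 + 78*y0 = 26

Step 3: Scale the particular solution.
Multiply by 26/26 = 1:
r = 1, w = -2

Step 4: Verify.
182*(1) + 78*(-2) = 26 = 26 ✓

r = 1, w = -2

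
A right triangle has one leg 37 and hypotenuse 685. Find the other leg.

b² = c² - a² = 469225 - 1369 = 467856
b = 684

684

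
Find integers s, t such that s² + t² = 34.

We need to find integers s, t > 0 such that s² + t² = 34.
Trying s = 3: t² = 34 - 3² = 34 - 9 = 25
t = 5
Check: 3² + 5² = 9 + 25 = 34 ✓

34 = 3² + 5²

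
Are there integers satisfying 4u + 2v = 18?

Step 1: Compute gcd(4, 2).
gcd(4, 2) = 2

Step 2: Check divisibility.
Does 2 divide 18? 18 = 2 x 9, so yes.

By the theorem on linear Diophantine equations, 4u + 2v = 18 has integer solutions if and only if gcd(4, 2) divides 18. Since 2 | 18, solutions exist.

Yes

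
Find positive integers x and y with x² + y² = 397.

We need to find integers x, y > 0 such that x² + y² = 397.
Trying x = 6: y² = 397 - 6² = 397 - 36 = 361
y = 19
Check: 6² + 19² = 36 + 361 = 397 ✓

397 = 6² + 19²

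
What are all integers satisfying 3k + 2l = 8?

Step 1: Compute gcd(3, 2) = 1.
Since 1 divides 8, solutions exist.

Step 2: Find a particular solution using extended Euclidean algorithm.
We get k₀ = 8, l₀ = -8.
Check: 3*8 + 2*-8 = 8 = 8 ✓

Step 3: Write the general solution.
k = 8 + (2/1)t = 8 + 2t
l = -8 - (3/1)t = -8 - 3t
for any integer t.

k = 8 + 2t, l = -8 - 3t for integer t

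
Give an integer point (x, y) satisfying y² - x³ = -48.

Try small integer x values and check whether x³ - 48 is a perfect square.
x = 4: x³ - 48 = 4³ - 48 = 64 - 48 = 16
Is 16 a perfect square? 4² = 16 ✓
So (x, y) = (4, 4) is a solution.

x = 4, y = 4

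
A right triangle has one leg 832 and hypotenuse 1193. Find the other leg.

a² = c² - b² = 1423249 - 692224 = 731025
a = 855

855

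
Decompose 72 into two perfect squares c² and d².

We need to find integers c, d > 0 such that c² + d² = 72.
Trying c = 6: d² = 72 - 6² = 72 - 36 = 36
d = 6
Check: 6² + 6² = 36 + 36 = 72 ✓

72 = 6² + 6²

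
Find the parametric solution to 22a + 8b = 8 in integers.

Step 1: Compute gcd(22, 8) = 2.
Since 2 divides 8, solutions exist.

Step 2: Find a particular solution using extended Euclidean algorithm.
We get a₀ = -4, b₀ = 12.
Check: 22*-4 + 8*12 = 8 = 8 ✓

Step 3: Write the general solution.
a = -4 + (8/2)t = -4 + 4t
b = 12 - (22/2)t = 12 - 11t
for any integer t.

a = -4 + 4t, b = 12 - 11t for integer t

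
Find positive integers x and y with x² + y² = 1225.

We need to find integers x, y > 0 such that x² + y² = 1225.
Trying x = 21: y² = 1225 - 21² = 1225 - 441 = 784
y = 28
Check: 21² + 28² = 441 + 784 = 1225 ✓

1225 = 21² + 28²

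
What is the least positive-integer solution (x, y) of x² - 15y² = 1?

We seek the smallest positive integers (x, y) with x² - 15y² = 1, i.e., x² = 15y² + 1.
Try successive y values:
y = 1: x² = 15·1² + 1 = 16, x = 4 ✓

Verify: 4² - 15·1² = 16 - 15 = 1 ✓

x = 4, y = 1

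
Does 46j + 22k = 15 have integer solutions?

Step 1: Compute gcd(46, 22).
gcd(46, 22) = 2

Step 2: Check divisibility.
Does 2 divide 15? 15 = 2 x 7 + 1, so no.

By the theorem on linear Diophantine equations, 46j + 22k = 15 has integer solutions if and only if gcd(46, 22) divides 15. Since 2 does not divide 15, no solutions exist.

No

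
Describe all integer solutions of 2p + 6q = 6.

Step 1: Compute gcd(2, 6) = 2.
Since 2 divides 6, solutions exist.

Step 2: Find a particular solution using extended Euclidean algorithm.
We get p₀ = 3, q₀ = 0.
Check: 2*3 + 6*0 = 6 = 6 ✓

Step 3: Write the general solution.
p = 3 + (6/2)t = 3 + 3t
q = 0 - (2/2)t = 0 - 1t
for any integer t.

p = 3 + 3t, q = 0 - 1t for integer t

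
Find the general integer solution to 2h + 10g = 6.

Step 1: Compute gcd(2, 10) = 2.
Since 2 divides 6, solutions exist.

Step 2: Find a particular solution using extended Euclidean algorithm.
We get h₀ = 3, g₀ = 0.
Check: 2*3 + 10*0 = 6 = 6 ✓

Step 3: Write the general solution.
h = 3 + (10/2)t = 3 + 5t
g = 0 - (2/2)t = 0 - 1t
for any integer t.

h = 3 + 5t, g = 0 - 1t for integer t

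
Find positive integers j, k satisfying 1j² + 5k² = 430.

Try small values of j and check whether (430 - 1j²)/5 is a perfect square.
j = 5: 1·5² = 25, so 5k² = 430 - 25 = 405, giving k² = 81, k = 9.
Check: 1·5² + 5·9² = 25 + 405 = 430 ✓

j = 5, k = 9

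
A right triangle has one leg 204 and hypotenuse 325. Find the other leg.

a² = c² - b² = 105625 - 41616 = 64009
a = 253

253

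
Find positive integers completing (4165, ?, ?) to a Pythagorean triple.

We need the other leg and hypotenuse such that 4165² + x² = c².
Take x = 6468, c = 7693: 4165² + 6468² = 17347225 + 41835024 = 59182249 = 7693² ✓
Triple: (4165, 6468, 7693)

(4165, 6468, 7693)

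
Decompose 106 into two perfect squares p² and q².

We need to find integers p, q > 0 such that p² + q² = 106.
Trying p = 5: q² = 106 - 5² = 106 - 25 = 81
q = 9
Check: 5² + 9² = 25 + 81 = 106 ✓

106 = 5² + 9²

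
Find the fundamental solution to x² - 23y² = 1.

We seek the smallest positive integers (x, y) with x² - 23y² = 1, i.e., x² = 23y² + 1.
Try successive y values:
y = 1: x² = 23·1² + 1 = 24, not a perfect square
y = 2: x² = 23·2² + 1 = 93, not a perfect square
y = 3: x² = 23·3² + 1 = 208, not a perfect square
... continuing the search (or via continued fractions) ...
y = 5: x² = 23·5² + 1 = 576, x = 24 ✓

Verify: 24² - 23·5² = 576 - 575 = 1 ✓

x = 24, y = 5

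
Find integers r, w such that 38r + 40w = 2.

Step 1: Check solvability.
gcd(38, 40) = 2
Since 2 divides 2, solutions exist.

Step 2: Apply extended Euclidean algorithm to find gcd.
We find integers such that 38*x0 + 40*y0 = 2

Step 3: Scale the particular solution.
Multiply by 2/2 = 1:
r = -1, w = 1

Step 4: Verify.
38*(-1) + 40*(1) = 2 = 2 ✓

r = -1, w = 1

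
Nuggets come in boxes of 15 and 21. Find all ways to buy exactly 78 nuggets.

We need non-negative integers (x, y) with 15x + 21y = 78.
For each x in 0..5, check if 78 - 15x is a non-negative multiple of 21.
x = 1: 21y = 63, y = 3 ✓

(1 boxes of 15, 3 boxes of 21)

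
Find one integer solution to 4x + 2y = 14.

Step 1: Check solvability.
gcd(4, 2) = 2
Since 2 divides 14, solutions exist.

Step 2: Apply extended Euclidean algorithm to find gcd.
We find integers such that 4*x0 + 2*y0 = 2

Step 3: Scale the particular solution.
Multiply by 14/2 = 7:
x = 0, y = 7

Step 4: Verify.
4*(0) + 2*(7) = 14 = 14 ✓

x = 0, y = 7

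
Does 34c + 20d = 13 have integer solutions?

Step 1: Compute gcd(34, 20).
gcd(34, 20) = 2

Step 2: Check divisibility.
Does 2 divide 13? 13 = 2 x 6 + 1, so no.

By the theorem on linear Diophantine equations, 34c + 20d = 13 has integer solutions if and only if gcd(34, 20) divides 13. Since 2 does not divide 13, no solutions exist.

No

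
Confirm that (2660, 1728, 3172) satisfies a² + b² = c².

Compute a² + b² = 2660² + 1728² = 7075600 + 2985984 = 10061584
Compute c² = 3172² = 10061584
Since 10061584 = 10061584, confirmed.

Yes, it is a Pythagorean triple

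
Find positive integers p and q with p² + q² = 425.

We need to find integers p, q > 0 such that p² + q² = 425.
Trying p = 5: q² = 425 - 5² = 425 - 25 = 400
q = 20
Check: 5² + 20² = 25 + 400 = 425 ✓

425 = 5² + 20²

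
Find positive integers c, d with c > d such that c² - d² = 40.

Factor: c² - d² = (c+d)(c-d) = 40.
We need two factors of 40 with the same parity.
Use c+d = 20 and c-d = 2 (product 20·2 = 40).
Adding: 2c = 22, so c = 11.
Subtracting: 2d = 18, so d = 9.
Check: 11² - 9² = 121 - 81 = 40 ✓

c = 11, d = 9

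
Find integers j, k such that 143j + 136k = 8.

Step 1: Check solvability.
gcd(143, 136) = 1
Since 1 divides 8, solutions exist.

Step 2: Apply extended Euclidean algorithm to find gcd.
We find integers such that 143*x0 + 136*y0 = 1

Step 3: Scale the particular solution.
Multiply by 8/1 = 8:
j = 312, k = -328

Step 4: Verify.
143*(312) + 136*(-328) = 8 = 8 ✓

j = 312, k = -328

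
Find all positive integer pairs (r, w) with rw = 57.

The positive divisors of 57 are: 1, 3, 19, 57.
Each divisor d gives the pair (d, 57/d):
(1, 57), (3, 19), (19, 3), (57, 1)

(1, 57), (3, 19), (19, 3), (57, 1)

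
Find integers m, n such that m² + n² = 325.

We need to find integers m, n > 0 such that m² + n² = 325.
Trying m = 1: n² = 325 - 1² = 325 - 1 = 324
n = 18
Check: 1² + 18² = 1 + 324 = 325 ✓

325 = 1² + 18²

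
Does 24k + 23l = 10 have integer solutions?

Step 1: Compute gcd(24, 23).
gcd(24, 23) = 1

Step 2: Check divisibility.
Does 1 divide 10? 10 = 1 x 10, so yes.

By the theorem on linear Diophantine equations, 24k + 23l = 10 has integer solutions if and only if gcd(24, 23) divides 10. Since 1 | 10, solutions exist.

Yes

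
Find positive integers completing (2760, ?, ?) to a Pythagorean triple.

We need the other leg and hypotenuse such that 2760² + x² = c².
Take x = 387, c = 2787: 2760² + 387² = 7617600 + 149769 = 7767369 = 2787² ✓
Triple: (387, 2760, 2787)

(387, 2760, 2787)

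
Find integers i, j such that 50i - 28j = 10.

Step 1: Check solvability.
gcd(50, 28) = 2
Since 2 divides 10, solutions exist.

Step 2: Apply extended Euclidean algorithm to find gcd.
We find integers such that 50*x0 + 28*y0 = 2

Step 3: Scale the particular solution.
Multiply by 10/2 = 5:
i = -25, j = -45

Step 4: Verify.
50*(-25) - 28*(-45) = 10 = 10 ✓

i = -25, j = -45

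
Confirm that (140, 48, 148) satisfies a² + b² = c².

Compute a² + b² = 140² + 48² = 19600 + 2304 = 21904
Compute c² = 148² = 21904
Since 21904 = 21904, confirmed.

Yes, it is a Pythagorean triple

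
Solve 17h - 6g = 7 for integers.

Step 1: Check solvability.
gcd(17, 6) = 1
Since 1 divides 7, solutions exist.

Step 2: Apply extended Euclidean algorithm to find gcd.
We find integers such that 17*x0 + 6*y0 = 1

Step 3: Scale the particular solution.
Multiply by 7/1 = 7:
h = -7, g = -21

Step 4: Verify.
17*(-7) - 6*(-21) = 7 = 7 ✓

h = -7, g = -21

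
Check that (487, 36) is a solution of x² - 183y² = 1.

Compute x² = 487² = 237169
Compute 183y² = 183·36² = 183·1296 = 237168
x² - 183y² = 237169 - 237168 = 1
Since this equals 1, (487, 36) is a solution.

Yes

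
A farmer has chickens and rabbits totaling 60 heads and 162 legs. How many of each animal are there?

Let c = chickens, r = rabbits.
Heads: c + r = 60
Legs: 2c + 4r = 162
From the first equation, c = 60 - r. Substitute:
2(60 - r) + 4r = 162
120 + 2r = 162
r = (162 - 120)/2 = 21
c = 60 - 21 = 39

Chickens: 39, Rabbits: 21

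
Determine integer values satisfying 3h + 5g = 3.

Step 1: Check solvability.
gcd(3, 5) = 1
Since 1 divides 3, solutions exist.

Step 2: Apply extended Euclidean algorithm to find gcd.
We find integers such that 3*x0 + 5*y0 = 1

Step 3: Scale the particular solution.
Multiply by 3/1 = 3:
h = 6, g = -3

Step 4: Verify.
3*(6) + 5*(-3) = 3 = 3 ✓

h = 6, g = -3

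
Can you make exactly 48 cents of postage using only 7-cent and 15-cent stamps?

We need non-negative x, y with 7x + 15y = 48.
gcd(7, 15) = 1 divides 48, so integer solutions exist, but checking x = 0..6 shows none with y ≥ 0.
So 48 cannot be made with non-negative stamp counts.

No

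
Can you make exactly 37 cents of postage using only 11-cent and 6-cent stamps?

We need non-negative x, y with 11x + 6y = 37.
gcd(11, 6) = 1 divides 37, so integer solutions exist, but checking x = 0..3 shows none with y ≥ 0.
So 37 cannot be made with non-negative stamp counts.

No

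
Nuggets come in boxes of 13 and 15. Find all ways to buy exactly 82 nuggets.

We need non-negative integers (x, y) with 13x + 15y = 82.
For each x in 0..6, check if 82 - 13x is a non-negative multiple of 15.
x = 4: 15y = 30, y = 2 ✓

(4 boxes of 13, 2 boxes of 15)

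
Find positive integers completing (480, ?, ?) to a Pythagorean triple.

We need the other leg and hypotenuse such that 480² + x² = c².
Take x = 693, c = 843: 480² + 693² = 230400 + 480249 = 710649 = 843² ✓
Triple: (693, 480, 843)

(693, 480, 843)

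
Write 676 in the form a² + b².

We need to find integers a, b > 0 such that a² + b² = 676.
Trying a = 10: b² = 676 - 10² = 676 - 100 = 576
b = 24
Check: 10² + 24² = 100 + 576 = 676 ✓

676 = 10² + 24²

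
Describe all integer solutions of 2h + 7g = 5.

Step 1: Compute gcd(2, 7) = 1.
Since 1 divides 5, solutions exist.

Step 2: Find a particular solution using extended Euclidean algorithm.
We get h₀ = -15, g₀ = 5.
Check: 2*-15 + 7*5 = 5 = 5 ✓

Step 3: Write the general solution.
h = -15 + (7/1)t = -15 + 7t
g = 5 - (2/1)t = 5 - 2t
for any integer t.

h = -15 + 7t, g = 5 - 2t for integer t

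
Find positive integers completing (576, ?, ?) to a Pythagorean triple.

We need the other leg and hypotenuse such that 576² + x² = c².
Take x = 660, c = 876: 576² + 660² = 331776 + 435600 = 767376 = 876² ✓
Triple: (660, 576, 876)

(660, 576, 876)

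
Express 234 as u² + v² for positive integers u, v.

We need to find integers u, v > 0 such that u² + v² = 234.
Trying u = 3: v² = 234 - 3² = 234 - 9 = 225
v = 15
Check: 3² + 15² = 9 + 225 = 234 ✓

234 = 3² + 15²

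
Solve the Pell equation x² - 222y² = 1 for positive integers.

We seek the smallest positive integers (x, y) with x² - 222y² = 1, i.e., x² = 222y² + 1.
Try successive y values:
y = 1: x² = 222·1² + 1 = 223, not a perfect square
y = 2: x² = 222·2² + 1 = 889, not a perfect square
y = 3: x² = 222·3² + 1 = 1999, not a perfect square
... continuing the search (or via continued fractions) ...
y = 10: x² = 222·10² + 1 = 22201, x = 149 ✓

Verify: 149² - 222·10² = 22201 - 22200 = 1 ✓

x = 149, y = 10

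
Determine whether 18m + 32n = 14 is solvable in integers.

Step 1: Compute gcd(18, 32).
gcd(18, 32) = 2

Step 2: Check divisibility.
Does 2 divide 14? 14 = 2 x 7, so yes.

By the theorem on linear Diophantine equations, 18m + 32n = 14 has integer solutions if and only if gcd(18, 32) divides 14. Since 2 | 14, solutions exist.

Yes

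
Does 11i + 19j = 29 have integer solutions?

Step 1: Compute gcd(11, 19).
gcd(11, 19) = 1

Step 2: Check divisibility.
Does 1 divide 29? 29 = 1 x 29, so yes.

By the theorem on linear Diophantine equations, 11i + 19j = 29 has integer solutions if and only if gcd(11, 19) divides 29. Since 1 | 29, solutions exist.

Yes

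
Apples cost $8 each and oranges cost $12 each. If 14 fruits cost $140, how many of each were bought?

Let a = apples, o = oranges.
a + o = 14
8a + 12o = 140
Substitute o = 14 - a:
8a + 12(14 - a) = 140
(8 - 12)a = 140 - 168
-4a = -28
a = 7, o = 14 - 7 = 7

Apples: 7, Oranges: 7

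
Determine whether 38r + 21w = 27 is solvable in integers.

Step 1: Compute gcd(38, 21).
gcd(38, 21) = 1

Step 2: Check divisibility.
Does 1 divide 27? 27 = 1 x 27, so yes.

By the theorem on linear Diophantine equations, 38r + 21w = 27 has integer solutions if and only if gcd(38, 21) divides 27. Since 1 | 27, solutions exist.

Yes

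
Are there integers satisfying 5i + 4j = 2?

Step 1: Compute gcd(5, 4).
gcd(5, 4) = 1

Step 2: Check divisibility.
Does 1 divide 2? 2 = 1 x 2, so yes.

By the theorem on linear Diophantine equations, 5i + 4j = 2 has integer solutions if and only if gcd(5, 4) divides 2. Since 1 | 2, solutions exist.

Yes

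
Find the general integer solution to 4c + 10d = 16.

Step 1: Compute gcd(4, 10) = 2.
Since 2 divides 16, solutions exist.

Step 2: Find a particular solution using extended Euclidean algorithm.
We get c₀ = -16, d₀ = 8.
Check: 4*-16 + 10*8 = 16 = 16 ✓

Step 3: Write the general solution.
c = -16 + (10/2)t = -16 + 5t
d = 8 - (4/2)t = 8 - 2t
for any integer t.

c = -16 + 5t, d = 8 - 2t for integer t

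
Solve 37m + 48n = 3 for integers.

Step 1: Check solvability.
gcd(37, 48) = 1
Since 1 divides 3, solutions exist.

Step 2: Apply extended Euclidean algorithm to find gcd.
We find integers such that 37*x0 + 48*y0 = 1

Step 3: Scale the particular solution.
Multiply by 3/1 = 3:
m = 39, n = -30

Step 4: Verify.
37*(39) + 48*(-30) = 3 = 3 ✓

m = 39, n = -30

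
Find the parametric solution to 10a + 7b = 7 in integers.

Step 1: Compute gcd(10, 7) = 1.
Since 1 divides 7, solutions exist.

Step 2: Find a particular solution using extended Euclidean algorithm.
We get a₀ = -14, b₀ = 21.
Check: 10*-14 + 7*21 = 7 = 7 ✓

Step 3: Write the general solution.
a = -14 + (7/1)t = -14 + 7t
b = 21 - (10/1)t = 21 - 10t
for any integer t.

a = -14 + 7t, b = 21 - 10t for integer t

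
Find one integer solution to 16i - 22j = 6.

Step 1: Check solvability.
gcd(16, 22) = 2
Since 2 divides 6, solutions exist.

Step 2: Apply extended Euclidean algorithm to find gcd.
We find integers such that 16*x0 + 22*y0 = 2

Step 3: Scale the particular solution.
Multiply by 6/2 = 3:
i = -12, j = -9

Step 4: Verify.
16*(-12) - 22*(-9) = 6 = 6 ✓

i = -12, j = -9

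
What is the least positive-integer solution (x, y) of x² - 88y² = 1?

We seek the smallest positive integers (x, y) with x² - 88y² = 1, i.e., x² = 88y² + 1.
Try successive y values:
y = 1: x² = 88·1² + 1 = 89, not a perfect square
y = 2: x² = 88·2² + 1 = 353, not a perfect square
y = 3: x² = 88·3² + 1 = 793, not a perfect square
... continuing the search (or via continued fractions) ...
y = 21: x² = 88·21² + 1 = 38809, x = 197 ✓

Verify: 197² - 88·21² = 38809 - 38808 = 1 ✓

x = 197, y = 21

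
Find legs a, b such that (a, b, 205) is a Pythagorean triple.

We need a² + b² = 205² = 42025.
Trying: 133² + 156² = 17689 + 24336 = 42025 ✓

(133, 156, 205)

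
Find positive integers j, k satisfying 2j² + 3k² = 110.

Try small values of j and check whether (110 - 2j²)/3 is a perfect square.
j = 1: 2·1² = 2, so 3k² = 110 - 2 = 108, giving k² = 36, k = 6.
Check: 2·1² + 3·6² = 2 + 108 = 110 ✓

j = 1, k = 6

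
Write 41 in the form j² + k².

We need to find integers j, k > 0 such that j² + k² = 41.
Trying j = 4: k² = 41 - 4² = 41 - 16 = 25
k = 5
Check: 4² + 5² = 16 + 25 = 41 ✓

41 = 4² + 5²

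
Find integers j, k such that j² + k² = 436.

We need to find integers j, k > 0 such that j² + k² = 436.
Trying j = 6: k² = 436 - 6² = 436 - 36 = 400
k = 20
Check: 6² + 20² = 36 + 400 = 436 ✓

436 = 6² + 20²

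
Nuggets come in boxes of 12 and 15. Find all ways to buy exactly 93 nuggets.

We need non-negative integers (x, y) with 12x + 15y = 93.
For each x in 0..7, check if 93 - 12x is a non-negative multiple of 15.
x = 4: 15y = 45, y = 3 ✓

(4 boxes of 12, 3 boxes of 15)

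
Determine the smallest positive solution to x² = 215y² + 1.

We seek the smallest positive integers (x, y) with x² - 215y² = 1, i.e., x² = 215y² + 1.
Try successive y values:
y = 1: x² = 215·1² + 1 = 216, not a perfect square
y = 2: x² = 215·2² + 1 = 861, not a perfect square
y = 3: x² = 215·3² + 1 = 1936, x = 44 ✓

Verify: 44² - 215·3² = 1936 - 1935 = 1 ✓

x = 44, y = 3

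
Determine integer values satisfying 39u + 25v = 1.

Step 1: Check solvability.
gcd(39, 25) = 1
Since 1 divides 1, solutions exist.

Step 2: Apply extended Euclidean algorithm to find gcd.
We find integers such that 39*x0 + 25*y0 = 1

Step 3: Scale the particular solution.
Multiply by 1/1 = 1:
u = 9, v = -14

Step 4: Verify.
39*(9) + 25*(-14) = 1 = 1 ✓

u = 9, v = -14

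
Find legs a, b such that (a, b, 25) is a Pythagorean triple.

We need a² + b² = 25² = 625.
Trying: 7² + 24² = 49 + 576 = 625 ✓

(7, 24, 25)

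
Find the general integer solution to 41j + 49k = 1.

Step 1: Compute gcd(41, 49) = 1.
Since 1 divides 1, solutions exist.

Step 2: Find a particular solution using extended Euclidean algorithm.
We get j₀ = 6, k₀ = -5.
Check: 41*6 + 49*-5 = 1 = 1 ✓

Step 3: Write the general solution.
j = 6 + (49/1)t = 6 + 49t
k = -5 - (41/1)t = -5 - 41t
for any integer t.

j = 6 + 49t, k = -5 - 41t for integer t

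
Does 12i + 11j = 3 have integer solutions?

Step 1: Compute gcd(12, 11).
gcd(12, 11) = 1

Step 2: Check divisibility.
Does 1 divide 3? 3 = 1 x 3, so yes.

By the theorem on linear Diophantine equations, 12i + 11j = 3 has integer solutions if and only if gcd(12, 11) divides 3. Since 1 | 3, solutions exist.

Yes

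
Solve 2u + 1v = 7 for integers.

Step 1: Check solvability.
gcd(2, 1) = 1
Since 1 divides 7, solutions exist.

Step 2: Apply extended Euclidean algorithm to find gcd.
We find integers such that 2*x0 + 1*y0 = 1

Step 3: Scale the particular solution.
Multiply by 7/1 = 7:
u = 0, v = 7

Step 4: Verify.
2*(0) + 1*(7) = 7 = 7 ✓

u = 0, v = 7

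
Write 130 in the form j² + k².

We need to find integers j, k > 0 such that j² + k² = 130.
Trying j = 3: k² = 130 - 3² = 130 - 9 = 121
k = 11
Check: 3² + 11² = 9 + 121 = 130 ✓

130 = 3² + 11²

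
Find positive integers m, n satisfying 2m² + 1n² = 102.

Try small values of m and check whether (102 - 2m²)/1 is a perfect square.
m = 1: 2·1² = 2, so 1n² = 102 - 2 = 100, giving n² = 100, n = 10.
Check: 2·1² + 1·10² = 2 + 100 = 102 ✓

m = 1, n = 10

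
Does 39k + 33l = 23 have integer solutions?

Step 1: Compute gcd(39, 33).
gcd(39, 33) = 3

Step 2: Check divisibility.
Does 3 divide 23? 23 = 3 x 7 + 2, so no.

By the theorem on linear Diophantine equations, 39k + 33l = 23 has integer solutions if and only if gcd(39, 33) divides 23. Since 3 does not divide 23, no solutions exist.

No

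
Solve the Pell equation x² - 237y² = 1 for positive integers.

We seek the smallest positive integers (x, y) with x² - 237y² = 1, i.e., x² = 237y² + 1.
Try successive y values:
y = 1: x² = 237·1² + 1 = 238, not a perfect square
y = 2: x² = 237·2² + 1 = 949, not a perfect square
y = 3: x² = 237·3² + 1 = 2134, not a perfect square
... continuing the search (or via continued fractions) ...
y = 14820: x² = 237·14820² + 1 = 52052878801, x = 228151 ✓

Verify: 228151² - 237·14820² = 52052878801 - 52052878800 = 1 ✓

x = 228151, y = 14820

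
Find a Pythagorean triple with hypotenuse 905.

We need a² + b² = 905² = 819025.
Trying: 777² + 464² = 603729 + 215296 = 819025 ✓

(777, 464, 905)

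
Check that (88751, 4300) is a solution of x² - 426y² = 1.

Compute x² = 88751² = 7876740001
Compute 426y² = 426·4300² = 426·18490000 = 7876740000
x² - 426y² = 7876740001 - 7876740000 = 1
Since this equals 1, (88751, 4300) is a solution.

Yes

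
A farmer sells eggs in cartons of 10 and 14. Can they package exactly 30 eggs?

We need non-negative a, b with 10a + 14b = 30.
gcd(10, 14) = 2 divides 30.
Try a = 3: 14b = 30 - 30 = 0, so b = 0.
One way: 3 cartons of 10 and 0 cartons of 14.

Yes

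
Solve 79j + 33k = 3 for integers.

Step 1: Check solvability.
gcd(79, 33) = 1
Since 1 divides 3, solutions exist.

Step 2: Apply extended Euclidean algorithm to find gcd.
We find integers such that 79*x0 + 33*y0 = 1

Step 3: Scale the particular solution.
Multiply by 3/1 = 3:
j = -15, k = 36

Step 4: Verify.
79*(-15) + 33*(36) = 3 = 3 ✓

j = -15, k = 36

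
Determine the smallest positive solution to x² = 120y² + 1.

We seek the smallest positive integers (x, y) with x² - 120y² = 1, i.e., x² = 120y² + 1.
Try successive y values:
y = 1: x² = 120·1² + 1 = 121, x = 11 ✓

Verify: 11² - 120·1² = 121 - 120 = 1 ✓

x = 11, y = 1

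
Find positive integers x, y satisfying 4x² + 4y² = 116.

Try small values of x and check whether (116 - 4x²)/4 is a perfect square.
x = 5: 4·5² = 100, so 4y² = 116 - 100 = 16, giving y² = 4, y = 2.
Check: 4·5² + 4·2² = 100 + 16 = 116 ✓

x = 5, y = 2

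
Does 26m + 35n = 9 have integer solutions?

Step 1: Compute gcd(26, 35).
gcd(26, 35) = 1

Step 2: Check divisibility.
Does 1 divide 9? 9 = 1 x 9, so yes.

By the theorem on linear Diophantine equations, 26m + 35n = 9 has integer solutions if and only if gcd(26, 35) divides 9. Since 1 | 9, solutions exist.

Yes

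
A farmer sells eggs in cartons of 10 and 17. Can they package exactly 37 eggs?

We need non-negative a, b with 10a + 17b = 37.
gcd(10, 17) = 1 divides 37.
Try a = 2: 17b = 37 - 20 = 17, so b = 1.
One way: 2 cartons of 10 and 1 cartons of 17.

Yes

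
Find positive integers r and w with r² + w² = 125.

We need to find integers r, w > 0 such that r² + w² = 125.
Trying r = 2: w² = 125 - 2² = 125 - 4 = 121
w = 11
Check: 2² + 11² = 4 + 121 = 125 ✓

125 = 2² + 11²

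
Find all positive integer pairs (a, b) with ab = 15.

The positive divisors of 15 are: 1, 3, 5, 15.
Each divisor d gives the pair (d, 15/d):
(1, 15), (3, 5), (5, 3), (15, 1)

(1, 15), (3, 5), (5, 3), (15, 1)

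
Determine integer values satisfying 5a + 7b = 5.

Step 1: Check solvability.
gcd(5, 7) = 1
Since 1 divides 5, solutions exist.

Step 2: Apply extended Euclidean algorithm to find gcd.
We find integers such that 5*x0 + 7*y0 = 1

Step 3: Scale the particular solution.
Multiply by 5/1 = 5:
a = 15, b = -10

Step 4: Verify.
5*(15) + 7*(-10) = 5 = 5 ✓

a = 15, b = -10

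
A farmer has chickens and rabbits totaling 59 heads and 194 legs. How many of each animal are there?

Let c = chickens, r = rabbits.
Heads: c + r = 59
Legs: 2c + 4r = 194
From the first equation, c = 59 - r. Substitute:
2(59 - r) + 4r = 194
118 + 2r = 194
r = (194 - 118)/2 = 38
c = 59 - 38 = 21

Chickens: 21, Rabbits: 38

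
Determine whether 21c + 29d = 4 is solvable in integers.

Step 1: Compute gcd(21, 29).
gcd(21, 29) = 1

Step 2: Check divisibility.
Does 1 divide 4? 4 = 1 x 4, so yes.

By the theorem on linear Diophantine equations, 21c + 29d = 4 has integer solutions if and only if gcd(21, 29) divides 4. Since 1 | 4, solutions exist.

Yes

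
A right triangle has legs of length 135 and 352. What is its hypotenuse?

c² = a² + b² = 135² + 352² = 18225 + 123904 = 142129
c = 377

377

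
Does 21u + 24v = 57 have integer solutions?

Step 1: Compute gcd(21, 24).
gcd(21, 24) = 3

Step 2: Check divisibility.
Does 3 divide 57? 57 = 3 x 19, so yes.

By the theorem on linear Diophantine equations, 21u + 24v = 57 has integer solutions if and only if gcd(21, 24) divides 57. Since 3 | 57, solutions exist.

Yes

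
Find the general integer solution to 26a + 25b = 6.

Step 1: Compute gcd(26, 25) = 1.
Since 1 divides 6, solutions exist.

Step 2: Find a particular solution using extended Euclidean algorithm.
We get a₀ = 6, b₀ = -6.
Check: 26*6 + 25*-6 = 6 = 6 ✓

Step 3: Write the general solution.
a = 6 + (25/1)t = 6 + 25t
b = -6 - (26/1)t = -6 - 26t
for any integer t.

a = 6 + 25t, b = -6 - 26t for integer t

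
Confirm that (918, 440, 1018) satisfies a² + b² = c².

Compute a² + b² = 918² + 440² = 842724 + 193600 = 1036324
Compute c² = 1018² = 1036324
Since 1036324 = 1036324, confirmed.

Yes, it is a Pythagorean triple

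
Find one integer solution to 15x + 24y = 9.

Step 1: Check solvability.
gcd(15, 24) = 3
Since 3 divides 9, solutions exist.

Step 2: Apply extended Euclidean algorithm to find gcd.
We find integers such that 15*x0 + 24*y0 = 3

Step 3: Scale the particular solution.
Multiply by 9/3 = 3:
x = -9, y = 6

Step 4: Verify.
15*(-9) + 24*(6) = 9 = 9 ✓

x = -9, y = 6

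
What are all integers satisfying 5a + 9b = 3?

Step 1: Compute gcd(5, 9) = 1.
Since 1 divides 3, solutions exist.

Step 2: Find a particular solution using extended Euclidean algorithm.
We get a₀ = 6, b₀ = -3.
Check: 5*6 + 9*-3 = 3 = 3 ✓

Step 3: Write the general solution.
a = 6 + (9/1)t = 6 + 9t
b = -3 - (5/1)t = -3 - 5t
for any integer t.

a = 6 + 9t, b = -3 - 5t for integer t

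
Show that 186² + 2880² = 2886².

Compute a² + b² = 186² + 2880² = 34596 + 8294400 = 8328996
Compute c² = 2886² = 8328996
Since 8328996 = 8328996, confirmed.

Yes, it is a Pythagorean triple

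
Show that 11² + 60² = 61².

Compute a² + b²:
11² + 60² = 121 + 3600 = 3721
Compute c²:
61² = 3721
Since 3721 = 3721, it is a Pythagorean triple.

Yes, it is a Pythagorean triple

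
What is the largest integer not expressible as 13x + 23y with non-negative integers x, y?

For two coprime denominations a and b, the Frobenius number (largest value not representable as a non-negative combination) is ab - a - b.
Here gcd(13, 23) = 1, so they are coprime.
F(13, 23) = 13·23 - 13 - 23 = 299 - 36 = 263

263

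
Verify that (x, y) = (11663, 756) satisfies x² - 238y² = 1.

Compute x² = 11663² = 136025569
Compute 238y² = 238·756² = 238·571536 = 136025568
x² - 238y² = 136025569 - 136025568 = 1
Since this equals 1, (11663, 756) is a solution.

Yes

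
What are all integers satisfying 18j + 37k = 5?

Step 1: Compute gcd(18, 37) = 1.
Since 1 divides 5, solutions exist.

Step 2: Find a particular solution using extended Euclidean algorithm.
We get j₀ = -10, k₀ = 5.
Check: 18*-10 + 37*5 = 5 = 5 ✓

Step 3: Write the general solution.
j = -10 + (37/1)t = -10 + 37t
k = 5 - (18/1)t = 5 - 18t
for any integer t.

j = -10 + 37t, k = 5 - 18t for integer t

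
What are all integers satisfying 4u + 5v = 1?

Step 1: Compute gcd(4, 5) = 1.
Since 1 divides 1, solutions exist.

Step 2: Find a particular solution using extended Euclidean algorithm.
We get u₀ = -1, v₀ = 1.
Check: 4*-1 + 5*1 = 1 = 1 ✓

Step 3: Write the general solution.
u = -1 + (5/1)t = -1 + 5t
v = 1 - (4/1)t = 1 - 4t
for any integer t.

u = -1 + 5t, v = 1 - 4t for integer t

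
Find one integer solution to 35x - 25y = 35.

Step 1: Check solvability.
gcd(35, 25) = 5
Since 5 divides 35, solutions exist.

Step 2: Apply extended Euclidean algorithm to find gcd.
We find integers such that 35*x0 + 25*y0 = 5

Step 3: Scale the particular solution.
Multiply by 35/5 = 7:
x = -14, y = -21

Step 4: Verify.
35*(-14) - 25*(-21) = 35 = 35 ✓

x = -14, y = -21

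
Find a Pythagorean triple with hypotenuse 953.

We need a² + b² = 953² = 908209.
Trying: 615² + 728² = 378225 + 529984 = 908209 ✓

(615, 728, 953)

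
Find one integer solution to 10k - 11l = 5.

Step 1: Check solvability.
gcd(10, 11) = 1
Since 1 divides 5, solutions exist.

Step 2: Apply extended Euclidean algorithm to find gcd.
We find integers such that 10*x0 + 11*y0 = 1

Step 3: Scale the particular solution.
Multiply by 5/1 = 5:
k = -5, l = -5

Step 4: Verify.
10*(-5) - 11*(-5) = 5 = 5 ✓

k = -5, l = -5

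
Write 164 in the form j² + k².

We need to find integers j, k > 0 such that j² + k² = 164.
Trying j = 8: k² = 164 - 8² = 164 - 64 = 100
k = 10
Check: 8² + 10² = 64 + 100 = 164 ✓

164 = 8² + 10²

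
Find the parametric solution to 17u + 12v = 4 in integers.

Step 1: Compute gcd(17, 12) = 1.
Since 1 divides 4, solutions exist.

Step 2: Find a particular solution using extended Euclidean algorithm.
We get u₀ = 20, v₀ = -28.
Check: 17*20 + 12*-28 = 4 = 4 ✓

Step 3: Write the general solution.
u = 20 + (12/1)t = 20 + 12t
v = -28 - (17/1)t = -28 - 17t
for any integer t.

u = 20 + 12t, v = -28 - 17t for integer t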